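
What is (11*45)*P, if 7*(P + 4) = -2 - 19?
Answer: -3465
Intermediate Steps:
P = -7 (P = -4 + (-2 - 19)/7 = -4 + (⅐)*(-21) = -4 - 3 = -7)
(11*45)*P = (11*45)*(-7) = 495*(-7) = -3465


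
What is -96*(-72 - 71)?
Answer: 13728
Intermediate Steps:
-96*(-72 - 71) = -96*(-143) = 13728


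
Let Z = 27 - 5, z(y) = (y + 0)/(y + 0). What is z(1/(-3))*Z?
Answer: 22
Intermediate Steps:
z(y) = 1 (z(y) = y/y = 1)
Z = 22
z(1/(-3))*Z = 1*22 = 22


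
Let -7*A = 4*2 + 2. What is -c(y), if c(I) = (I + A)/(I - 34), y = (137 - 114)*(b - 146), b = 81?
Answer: -10475/10703 ≈ -0.97870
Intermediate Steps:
A = -10/7 (A = -(4*2 + 2)/7 = -(8 + 2)/7 = -1/7*10 = -10/7 ≈ -1.4286)
y = -1495 (y = (137 - 114)*(81 - 146) = 23*(-65) = -1495)
c(I) = (-10/7 + I)/(-34 + I) (c(I) = (I - 10/7)/(I - 34) = (-10/7 + I)/(-34 + I))
-c(y) = -(-10/7 - 1495)/(-34 - 1495) = -(-10475)/((-1529)*7) = -(-1)*(-10475)/(1529*7) = -1*10475/10703 = -10475/10703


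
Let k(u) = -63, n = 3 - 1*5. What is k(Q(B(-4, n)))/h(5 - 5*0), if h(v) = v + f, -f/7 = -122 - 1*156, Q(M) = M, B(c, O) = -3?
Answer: -63/1951 ≈ -0.032291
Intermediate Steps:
n = -2 (n = 3 - 5 = -2)
f = 1946 (f = -7*(-122 - 1*156) = -7*(-122 - 156) = -7*(-278) = 1946)
h(v) = 1946 + v (h(v) = v + 1946 = 1946 + v)
k(Q(B(-4, n)))/h(5 - 5*0) = -63/(1946 + (5 - 5*0)) = -63/(1946 + (5 + 0)) = -63/(1946 + 5) = -63/1951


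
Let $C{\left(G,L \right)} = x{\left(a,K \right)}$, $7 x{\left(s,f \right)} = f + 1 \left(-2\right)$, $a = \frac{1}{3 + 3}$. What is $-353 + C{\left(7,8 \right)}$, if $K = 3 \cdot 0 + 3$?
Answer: $- \frac{2470}{7} \approx -352.86$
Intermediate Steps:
$a = \frac{1}{6} \approx 0.16667$
$K = 3$ ($K = 0 + 3 = 3$)
$x{\left(s,f \right)} = - \frac{2}{7} + \frac{f}{7}$ ($x{\left(s,f \right)} = \frac{f + 1 \left(-2\right)}{7} = \frac{f - 2}{7} = \frac{-2 + f}{7} = - \frac{2}{7} + \frac{f}{7}$)
$C{\left(G,L \right)} = \frac{1}{7}$ ($C{\left(G,L \right)} = - \frac{2}{7} + \frac{1}{7} \cdot 3 = - \frac{2}{7} + \frac{3}{7} = \frac{1}{7}$)
$-353 + C{\left(7,8 \right)} = -353 + \frac{1}{7} = - \frac{2470}{7}$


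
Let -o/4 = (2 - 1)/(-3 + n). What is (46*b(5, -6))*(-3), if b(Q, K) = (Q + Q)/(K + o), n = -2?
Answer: 3450/13 ≈ 265.38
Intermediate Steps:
o = 4/5 (o = -4*(2 - 1)/(-3 - 2) = -4/(-5) = -4*(-1)/5 = -4*(-1/5) = 4/5 ≈ 0.80000)
b(Q, K) = 2*Q/(4/5 + K) (b(Q, K) = (Q + Q)/(K + 4/5) = (2*Q)/(4/5 + K) = 2*Q/(4/5 + K))
(46*b(5, -6))*(-3) = (46*(10*5/(4 + 5*(-6))))*(-3) = (46*(10*5/(4 - 30)))*(-3) = (46*(10*5/(-26)))*(-3) = (46*(10*5*(-1/26)))*(-3) = (46*(-25/13))*(-3) = -1150/13*(-3) = 3450/13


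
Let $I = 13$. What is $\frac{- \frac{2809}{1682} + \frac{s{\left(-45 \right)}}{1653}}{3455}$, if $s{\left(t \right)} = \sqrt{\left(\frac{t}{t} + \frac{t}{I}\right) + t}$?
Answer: $- \frac{2809}{5811310} + \frac{i \sqrt{8021}}{74244495} \approx -0.00048337 + 1.2063 \cdot 10^{-6} i$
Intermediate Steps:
$s{\left(t \right)} = \sqrt{1 + \frac{14 t}{13}}$ ($s{\left(t \right)} = \sqrt{\left(\frac{t}{t} + \frac{t}{13}\right) + t} = \sqrt{\left(1 + t \frac{1}{13}\right) + t} = \sqrt{\left(1 + \frac{t}{13}\right) + t} = \sqrt{1 + \frac{14 t}{13}}$)
$\frac{- \frac{2809}{1682} + \frac{s{\left(-45 \right)}}{1653}}{3455} = \frac{- \frac{2809}{1682} + \frac{\frac{1}{13} \sqrt{169 + 182 \left(-45\right)}}{1653}}{3455} = \left(\left(-2809\right) \frac{1}{1682} + \frac{\sqrt{169 - 8190}}{13} \cdot \frac{1}{1653}\right) \frac{1}{3455} = \left(- \frac{2809}{1682} + \frac{\sqrt{-8021}}{13} \cdot \frac{1}{1653}\right) \frac{1}{3455} = \left(- \frac{2809}{1682} + \frac{i \sqrt{8021}}{13} \cdot \frac{1}{1653}\right) \frac{1}{3455} = \left(- \frac{2809}{1682} + \frac{i \sqrt{8021}}{21489}\right) \frac{1}{3455} = - \frac{2809}{5811310} + \frac{i \sqrt{8021}}{74244495}$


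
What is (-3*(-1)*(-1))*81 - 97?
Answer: -340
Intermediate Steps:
(-3*(-1)*(-1))*81 - 97 = (3*(-1))*81 - 97 = -3*81 - 97 = -243 - 97 = -340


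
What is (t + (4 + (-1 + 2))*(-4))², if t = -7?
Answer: 729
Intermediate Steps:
(t + (4 + (-1 + 2))*(-4))² = (-7 + (4 + (-1 + 2))*(-4))² = (-7 + (4 + 1)*(-4))² = (-7 + 5*(-4))² = (-7 - 20)² = (-27)² = 729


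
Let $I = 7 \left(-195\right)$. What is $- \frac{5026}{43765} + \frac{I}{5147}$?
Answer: $- \frac{85608047}{225258455} \approx -0.38004$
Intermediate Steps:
$I = -1365$
$- \frac{5026}{43765} + \frac{I}{5147} = - \frac{5026}{43765} - \frac{1365}{5147} = - \frac{85608047}{225258455}$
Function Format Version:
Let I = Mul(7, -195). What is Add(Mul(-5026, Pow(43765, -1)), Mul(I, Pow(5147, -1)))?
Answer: Rational(-85608047, 225258455) ≈ -0.38004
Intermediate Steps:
I = -1365
Add(Mul(-5026, Pow(43765, -1)), Mul(I, Pow(5147, -1))) = Add(Mul(-5026, Pow(43765, -1)), Mul(-1365, Pow(5147, -1))) = Add(Mul(-5026, Rational(1, 43765)), Mul(-1365, Rational(1, 5147))) = Add(Rational(-5026, 43765), Rational(-1365, 5147)) = Rational(-85608047, 225258455)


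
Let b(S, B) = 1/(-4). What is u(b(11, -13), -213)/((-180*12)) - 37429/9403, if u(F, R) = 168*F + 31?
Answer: -80743207/20310480 ≈ -3.9754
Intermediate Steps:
b(S, B) = -¼
u(F, R) = 31 + 168*F
u(b(11, -13), -213)/((-180*12)) - 37429/9403 = (31 + 168*(-¼))/((-180*12)) - 37429/9403 = (31 - 42)/(-2160) - 37429*1/9403 = -11*(-1/2160) - 37429/9403 = 11/2160 - 37429/9403 = -80743207/20310480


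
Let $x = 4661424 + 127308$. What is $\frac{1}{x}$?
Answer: $\frac{1}{4788732} \approx 2.0882 \cdot 10^{-7}$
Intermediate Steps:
$x = 4788732$
$\frac{1}{x} = \frac{1}{4788732}$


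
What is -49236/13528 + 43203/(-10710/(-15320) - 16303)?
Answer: -531263234097/84465872750 ≈ -6.2897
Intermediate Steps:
-49236/13528 + 43203/(-10710/(-15320) - 16303) = -49236*1/13528 + 43203/(-10710*(-1/15320) - 16303) = -12309/3382 + 43203/(1071/1532 - 16303) = -12309/3382 + 43203/(-24975125/1532) = -12309/3382 + 43203*(-1532/24975125) = -12309/3382 - 66186996/24975125 = -531263234097/84465872750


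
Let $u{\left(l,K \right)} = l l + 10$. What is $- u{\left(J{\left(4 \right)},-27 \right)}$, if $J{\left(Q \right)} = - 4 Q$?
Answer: $-266$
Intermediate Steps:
$u{\left(l,K \right)} = 10 + l^{2}$ ($u{\left(l,K \right)} = l^{2} + 10 = 10 + l^{2}$)
$- u{\left(J{\left(4 \right)},-27 \right)} = - (10 + \left(\left(-4\right) 4\right)^{2}) = - (10 + \left(-16\right)^{2}) = - (10 + 256) = \left(-1\right) 266 = -266$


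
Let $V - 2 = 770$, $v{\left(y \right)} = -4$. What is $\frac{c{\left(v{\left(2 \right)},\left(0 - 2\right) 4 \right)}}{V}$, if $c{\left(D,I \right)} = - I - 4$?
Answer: $\frac{1}{193} \approx 0.0051813$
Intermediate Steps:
$c{\left(D,I \right)} = -4 - I$
$V = 772$ ($V = 2 + 770 = 772$)
$\frac{c{\left(v{\left(2 \right)},\left(0 - 2\right) 4 \right)}}{V} = \frac{-4 - \left(0 - 2\right) 4}{772} = \left(-4 - \left(-2\right) 4\right) \frac{1}{772} = \left(-4 - -8\right) \frac{1}{772} = \left(-4 + 8\right) \frac{1}{772} = 4 \cdot \frac{1}{772} = \frac{1}{193}$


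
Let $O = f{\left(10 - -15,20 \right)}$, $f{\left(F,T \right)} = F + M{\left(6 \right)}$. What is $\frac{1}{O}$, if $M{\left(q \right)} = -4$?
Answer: $\frac{1}{21} \approx 0.047619$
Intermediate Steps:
$f{\left(F,T \right)} = -4 + F$ ($f{\left(F,T \right)} = F - 4 = -4 + F$)
$O = 21$ ($O = -4 + \left(10 - -15\right) = -4 + \left(10 + 15\right) = -4 + 25 = 21$)
$\frac{1}{O} = \frac{1}{21}$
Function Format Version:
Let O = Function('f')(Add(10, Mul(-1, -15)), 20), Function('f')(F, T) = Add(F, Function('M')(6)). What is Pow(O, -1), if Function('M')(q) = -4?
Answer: Rational(1, 21) ≈ 0.047619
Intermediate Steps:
Function('f')(F, T) = Add(-4, F) (Function('f')(F, T) = Add(F, -4) = Add(-4, F))
O = 21 (O = Add(-4, Add(10, Mul(-1, -15))) = Add(-4, Add(10, 15)) = Add(-4, 25) = 21)
Pow(O, -1) = Pow(21, -1) = Rational(1, 21)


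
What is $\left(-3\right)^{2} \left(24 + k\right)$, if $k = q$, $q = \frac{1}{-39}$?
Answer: $\frac{2805}{13} \approx 215.77$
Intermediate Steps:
$q = - \frac{1}{39} \approx -0.025641$
$k = - \frac{1}{39} \approx -0.025641$
$\left(-3\right)^{2} \left(24 + k\right) = \left(-3\right)^{2} \left(24 - \frac{1}{39}\right) = 9 \cdot \frac{935}{39} = \frac{2805}{13}$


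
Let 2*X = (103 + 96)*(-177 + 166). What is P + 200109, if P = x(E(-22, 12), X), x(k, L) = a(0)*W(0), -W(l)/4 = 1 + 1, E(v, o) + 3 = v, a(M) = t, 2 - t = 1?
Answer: 200101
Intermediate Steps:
t = 1 (t = 2 - 1*1 = 2 - 1 = 1)
a(M) = 1
E(v, o) = -3 + v
W(l) = -8 (W(l) = -4*(1 + 1) = -4*2 = -8)
X = -2189/2 (X = ((103 + 96)*(-177 + 166))/2 = (199*(-11))/2 = (½)*(-2189) = -2189/2 ≈ -1094.5)
x(k, L) = -8 (x(k, L) = 1*(-8) = -8)
P = -8
P + 200109 = -8 + 200109 = 200101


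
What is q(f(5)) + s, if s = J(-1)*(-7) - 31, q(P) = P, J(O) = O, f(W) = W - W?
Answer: -24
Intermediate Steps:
f(W) = 0
s = -24 (s = -1*(-7) - 31 = 7 - 31 = -24)
q(f(5)) + s = 0 - 24 = -24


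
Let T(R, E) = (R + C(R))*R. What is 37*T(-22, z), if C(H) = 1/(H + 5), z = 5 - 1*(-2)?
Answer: 305250/17 ≈ 17956.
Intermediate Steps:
z = 7 (z = 5 + 2 = 7)
C(H) = 1/(5 + H)
T(R, E) = R*(R + 1/(5 + R)) (T(R, E) = (R + 1/(5 + R))*R = R*(R + 1/(5 + R)))
37*T(-22, z) = 37*(-22*(1 - 22*(5 - 22))/(5 - 22)) = 37*(-22*(1 - 22*(-17))/(-17)) = 37*(-22*(-1/17)*(1 + 374)) = 37*(-22*(-1/17)*375) = 37*(8250/17) = 305250/17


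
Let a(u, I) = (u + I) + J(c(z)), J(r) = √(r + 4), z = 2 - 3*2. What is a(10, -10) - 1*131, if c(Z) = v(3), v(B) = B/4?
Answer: -131 + √19/2 ≈ -128.82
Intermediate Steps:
v(B) = B/4 (v(B) = B*(¼) = B/4)
z = -4 (z = 2 - 6 = -4)
c(Z) = ¾ (c(Z) = (¼)*3 = ¾)
J(r) = √(4 + r)
a(u, I) = I + u + √19/2 (a(u, I) = (u + I) + √(4 + ¾) = (I + u) + √(19/4) = (I + u) + √19/2 = I + u + √19/2)
a(10, -10) - 1*131 = (-10 + 10 + √19/2) - 1*131 = √19/2 - 131 = -131 + √19/2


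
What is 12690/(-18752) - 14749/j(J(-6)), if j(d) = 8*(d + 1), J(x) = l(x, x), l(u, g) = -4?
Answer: 17266793/28128 ≈ 613.87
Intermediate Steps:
J(x) = -4
j(d) = 8 + 8*d (j(d) = 8*(1 + d) = 8 + 8*d)
12690/(-18752) - 14749/j(J(-6)) = 12690/(-18752) - 14749/(8 + 8*(-4)) = 12690*(-1/18752) - 14749/(8 - 32) = -6345/9376 - 14749/(-24) = -6345/9376 - 14749*(-1/24) = -6345/9376 + 14749/24 = 17266793/28128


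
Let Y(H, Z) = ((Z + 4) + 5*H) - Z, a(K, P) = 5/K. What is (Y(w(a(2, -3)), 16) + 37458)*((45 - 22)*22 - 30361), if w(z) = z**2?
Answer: -4477443915/4 ≈ -1.1194e+9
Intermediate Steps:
Y(H, Z) = 4 + 5*H (Y(H, Z) = ((4 + Z) + 5*H) - Z = (4 + Z + 5*H) - Z = 4 + 5*H)
(Y(w(a(2, -3)), 16) + 37458)*((45 - 22)*22 - 30361) = ((4 + 5*(5/2)**2) + 37458)*((45 - 22)*22 - 30361) = ((4 + 5*(5*(1/2))**2) + 37458)*(23*22 - 30361) = ((4 + 5*(5/2)**2) + 37458)*(506 - 30361) = ((4 + 5*(25/4)) + 37458)*(-29855) = ((4 + 125/4) + 37458)*(-29855) = (141/4 + 37458)*(-29855) = (149973/4)*(-29855) = -4477443915/4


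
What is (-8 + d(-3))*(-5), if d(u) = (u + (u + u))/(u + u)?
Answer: 65/2 ≈ 32.500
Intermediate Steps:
d(u) = 3/2 (d(u) = (u + 2*u)/((2*u)) = (3*u)*(1/(2*u)) = 3/2)
(-8 + d(-3))*(-5) = (-8 + 3/2)*(-5) = -13/2*(-5) = 65/2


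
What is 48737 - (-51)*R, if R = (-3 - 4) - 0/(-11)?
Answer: 48380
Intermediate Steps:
R = -7 (R = -7 - 0*(-1)/11 = -7 - 1*0 = -7 + 0 = -7)
48737 - (-51)*R = 48737 - (-51)*(-7) = 48737 - 1*357 = 48737 - 357 = 48380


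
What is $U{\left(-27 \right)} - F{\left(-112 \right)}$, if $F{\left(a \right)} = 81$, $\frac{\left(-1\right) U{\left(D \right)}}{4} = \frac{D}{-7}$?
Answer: $- \frac{675}{7} \approx -96.429$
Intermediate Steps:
$U{\left(D \right)} = \frac{4 D}{7}$ ($U{\left(D \right)} = - 4 \frac{D}{-7} = - 4 D \left(- \frac{1}{7}\right) = - 4 \left(- \frac{D}{7}\right) = \frac{4 D}{7}$)
$U{\left(-27 \right)} - F{\left(-112 \right)} = \frac{4}{7} \left(-27\right) - 81 = - \frac{108}{7} - 81 = - \frac{675}{7}$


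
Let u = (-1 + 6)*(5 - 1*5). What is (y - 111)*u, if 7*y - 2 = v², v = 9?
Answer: 0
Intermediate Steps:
y = 83/7 (y = 2/7 + (⅐)*9² = 2/7 + (⅐)*81 = 2/7 + 81/7 = 83/7 ≈ 11.857)
u = 0 (u = 5*(5 - 5) = 5*0 = 0)
(y - 111)*u = (83/7 - 111)*0 = -694/7*0 = 0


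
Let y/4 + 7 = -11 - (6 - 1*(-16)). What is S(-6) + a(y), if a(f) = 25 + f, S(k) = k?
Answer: -141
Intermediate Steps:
y = -160 (y = -28 + 4*(-11 - (6 - 1*(-16))) = -28 + 4*(-11 - (6 + 16)) = -28 + 4*(-11 - 1*22) = -28 + 4*(-11 - 22) = -28 + 4*(-33) = -28 - 132 = -160)
S(-6) + a(y) = -6 + (25 - 160) = -6 - 135 = -141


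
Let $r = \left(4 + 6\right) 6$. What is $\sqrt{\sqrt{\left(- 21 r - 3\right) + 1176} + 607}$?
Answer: $\sqrt{607 + i \sqrt{87}} \approx 24.638 + 0.1893 i$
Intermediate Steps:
$r = 60$ ($r = 10 \cdot 6 = 60$)
$\sqrt{\sqrt{\left(- 21 r - 3\right) + 1176} + 607} = \sqrt{\sqrt{\left(\left(-21\right) 60 - 3\right) + 1176} + 607} = \sqrt{\sqrt{\left(-1260 - 3\right) + 1176} + 607} = \sqrt{\sqrt{-1263 + 1176} + 607} = \sqrt{\sqrt{-87} + 607} = \sqrt{i \sqrt{87} + 607} = \sqrt{607 + i \sqrt{87}}$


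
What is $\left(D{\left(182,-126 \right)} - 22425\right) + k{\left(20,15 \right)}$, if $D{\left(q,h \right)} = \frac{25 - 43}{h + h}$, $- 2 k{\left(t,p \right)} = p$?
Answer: $- \frac{157027}{7} \approx -22432.0$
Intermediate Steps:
$k{\left(t,p \right)} = - \frac{p}{2}$
$D{\left(q,h \right)} = - \frac{9}{h}$ ($D{\left(q,h \right)} = - \frac{18}{2 h} = - 18 \frac{1}{2 h} = - \frac{9}{h}$)
$\left(D{\left(182,-126 \right)} - 22425\right) + k{\left(20,15 \right)} = \left(- \frac{9}{-126} - 22425\right) - \frac{15}{2} = \left(\left(-9\right) \left(- \frac{1}{126}\right) - 22425\right) - \frac{15}{2} = \left(\frac{1}{14} - 22425\right) - \frac{15}{2} = - \frac{313949}{14} - \frac{15}{2} = - \frac{157027}{7}$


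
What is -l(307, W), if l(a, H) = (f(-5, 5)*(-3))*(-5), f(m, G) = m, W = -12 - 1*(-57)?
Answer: 75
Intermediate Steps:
W = 45 (W = -12 + 57 = 45)
l(a, H) = -75 (l(a, H) = -5*(-3)*(-5) = 15*(-5) = -75)
-l(307, W) = -1*(-75) = 75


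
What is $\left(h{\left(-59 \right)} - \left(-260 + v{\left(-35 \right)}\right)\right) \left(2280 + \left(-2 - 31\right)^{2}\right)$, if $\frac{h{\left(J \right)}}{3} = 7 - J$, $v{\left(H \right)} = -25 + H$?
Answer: $1745142$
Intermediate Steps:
$h{\left(J \right)} = 21 - 3 J$ ($h{\left(J \right)} = 3 \left(7 - J\right) = 21 - 3 J$)
$\left(h{\left(-59 \right)} - \left(-260 + v{\left(-35 \right)}\right)\right) \left(2280 + \left(-2 - 31\right)^{2}\right) = \left(\left(21 - -177\right) + \left(260 - \left(-25 - 35\right)\right)\right) \left(2280 + \left(-2 - 31\right)^{2}\right) = \left(\left(21 + 177\right) + \left(260 - -60\right)\right) \left(2280 + \left(-33\right)^{2}\right) = \left(198 + \left(260 + 60\right)\right) \left(2280 + 1089\right) = \left(198 + 320\right) 3369 = 518 \cdot 3369 = 1745142$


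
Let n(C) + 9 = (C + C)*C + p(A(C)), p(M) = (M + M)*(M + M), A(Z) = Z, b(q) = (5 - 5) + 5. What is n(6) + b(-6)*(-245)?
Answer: -1018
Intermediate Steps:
b(q) = 5 (b(q) = 0 + 5 = 5)
p(M) = 4*M² (p(M) = (2*M)*(2*M) = 4*M²)
n(C) = -9 + 6*C² (n(C) = -9 + ((C + C)*C + 4*C²) = -9 + ((2*C)*C + 4*C²) = -9 + (2*C² + 4*C²) = -9 + 6*C²)
n(6) + b(-6)*(-245) = (-9 + 6*6²) + 5*(-245) = (-9 + 6*36) - 1225 = (-9 + 216) - 1225 = 207 - 1225 = -1018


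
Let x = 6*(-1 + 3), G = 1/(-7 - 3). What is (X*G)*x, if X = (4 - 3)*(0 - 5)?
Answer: 6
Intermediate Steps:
X = -5 (X = 1*(-5) = -5)
G = -⅒ (G = 1/(-10) = -⅒ ≈ -0.10000)
x = 12 (x = 6*2 = 12)
(X*G)*x = -5*(-⅒)*12 = (½)*12 = 6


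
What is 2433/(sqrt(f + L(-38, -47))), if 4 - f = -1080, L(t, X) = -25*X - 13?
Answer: 2433*sqrt(2246)/2246 ≈ 51.338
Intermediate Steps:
L(t, X) = -13 - 25*X
f = 1084 (f = 4 - 1*(-1080) = 4 + 1080 = 1084)
2433/(sqrt(f + L(-38, -47))) = 2433/(sqrt(1084 + (-13 - 25*(-47)))) = 2433/(sqrt(1084 + (-13 + 1175))) = 2433/(sqrt(1084 + 1162)) = 2433/(sqrt(2246)) = 2433*(sqrt(2246)/2246) = 2433*sqrt(2246)/2246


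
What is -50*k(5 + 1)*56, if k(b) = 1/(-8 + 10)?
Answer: -1400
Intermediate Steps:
k(b) = ½ (k(b) = 1/2 = ½)
-50*k(5 + 1)*56 = -50*½*56 = -25*56 = -1400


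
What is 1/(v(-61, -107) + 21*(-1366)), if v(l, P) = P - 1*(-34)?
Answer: -1/28759 ≈ -3.4772e-5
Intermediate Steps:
v(l, P) = 34 + P (v(l, P) = P + 34 = 34 + P)
1/(v(-61, -107) + 21*(-1366)) = 1/((34 - 107) + 21*(-1366)) = 1/(-73 - 28686) = 1/(-28759) = -1/28759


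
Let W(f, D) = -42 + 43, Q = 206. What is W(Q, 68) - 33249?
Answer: -33248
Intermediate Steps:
W(f, D) = 1
W(Q, 68) - 33249 = 1 - 33249 = -33248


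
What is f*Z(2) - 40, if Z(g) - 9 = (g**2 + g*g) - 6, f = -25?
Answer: -315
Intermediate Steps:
Z(g) = 3 + 2*g**2 (Z(g) = 9 + ((g**2 + g*g) - 6) = 9 + ((g**2 + g**2) - 6) = 9 + (2*g**2 - 6) = 9 + (-6 + 2*g**2) = 3 + 2*g**2)
f*Z(2) - 40 = -25*(3 + 2*2**2) - 40 = -25*(3 + 2*4) - 40 = -25*(3 + 8) - 40 = -25*11 - 40 = -275 - 40 = -315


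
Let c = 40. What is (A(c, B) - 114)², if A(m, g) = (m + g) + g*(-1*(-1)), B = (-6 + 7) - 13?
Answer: 9604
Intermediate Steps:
B = -12 (B = 1 - 13 = -12)
A(m, g) = m + 2*g (A(m, g) = (g + m) + g*1 = (g + m) + g = m + 2*g)
(A(c, B) - 114)² = ((40 + 2*(-12)) - 114)² = ((40 - 24) - 114)² = (16 - 114)² = (-98)² = 9604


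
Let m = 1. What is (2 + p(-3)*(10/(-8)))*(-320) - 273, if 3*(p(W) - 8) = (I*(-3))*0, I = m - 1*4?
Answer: 2287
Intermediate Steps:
I = -3 (I = 1 - 1*4 = 1 - 4 = -3)
p(W) = 8 (p(W) = 8 + (-3*(-3)*0)/3 = 8 + (9*0)/3 = 8 + (⅓)*0 = 8 + 0 = 8)
(2 + p(-3)*(10/(-8)))*(-320) - 273 = (2 + 8*(10/(-8)))*(-320) - 273 = (2 + 8*(10*(-⅛)))*(-320) - 273 = (2 + 8*(-5/4))*(-320) - 273 = (2 - 10)*(-320) - 273 = -8*(-320) - 273 = 2560 - 273 = 2287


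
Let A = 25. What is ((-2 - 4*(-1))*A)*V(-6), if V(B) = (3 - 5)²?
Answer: 200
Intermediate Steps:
V(B) = 4 (V(B) = (-2)² = 4)
((-2 - 4*(-1))*A)*V(-6) = ((-2 - 4*(-1))*25)*4 = ((-2 + 4)*25)*4 = (2*25)*4 = 50*4 = 200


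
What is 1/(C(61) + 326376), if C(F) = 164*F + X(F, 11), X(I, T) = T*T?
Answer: 1/336501 ≈ 2.9718e-6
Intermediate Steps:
X(I, T) = T**2
C(F) = 121 + 164*F (C(F) = 164*F + 11**2 = 164*F + 121 = 121 + 164*F)
1/(C(61) + 326376) = 1/((121 + 164*61) + 326376) = 1/((121 + 10004) + 326376) = 1/(10125 + 326376) = 1/336501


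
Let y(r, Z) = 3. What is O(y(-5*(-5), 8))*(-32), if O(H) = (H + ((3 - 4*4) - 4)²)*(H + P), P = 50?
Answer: -495232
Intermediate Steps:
O(H) = (50 + H)*(289 + H) (O(H) = (H + ((3 - 4*4) - 4)²)*(H + 50) = (H + ((3 - 16) - 4)²)*(50 + H) = (H + (-13 - 4)²)*(50 + H) = (H + (-17)²)*(50 + H) = (H + 289)*(50 + H) = (289 + H)*(50 + H) = (50 + H)*(289 + H))
O(y(-5*(-5), 8))*(-32) = (14450 + 3² + 339*3)*(-32) = (14450 + 9 + 1017)*(-32) = 15476*(-32) = -495232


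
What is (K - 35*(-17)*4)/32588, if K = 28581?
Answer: 30961/32588 ≈ 0.95007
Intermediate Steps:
(K - 35*(-17)*4)/32588 = (28581 - 35*(-17)*4)/32588 = (28581 + 595*4)*(1/32588) = (28581 + 2380)*(1/32588) = 30961*(1/32588) = 30961/32588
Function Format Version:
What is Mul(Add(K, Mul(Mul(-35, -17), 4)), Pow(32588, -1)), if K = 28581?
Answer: Rational(30961, 32588) ≈ 0.95007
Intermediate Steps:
Mul(Add(K, Mul(Mul(-35, -17), 4)), Pow(32588, -1)) = Mul(Add(28581, Mul(Mul(-35, -17), 4)), Pow(32588, -1)) = Mul(Add(28581, Mul(595, 4)), Rational(1, 32588)) = Mul(Add(28581, 2380), Rational(1, 32588)) = Mul(30961, Rational(1, 32588)) = Rational(30961, 32588)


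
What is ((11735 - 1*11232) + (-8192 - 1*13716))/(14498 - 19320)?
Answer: 21405/4822 ≈ 4.4390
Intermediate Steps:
((11735 - 1*11232) + (-8192 - 1*13716))/(14498 - 19320) = ((11735 - 11232) + (-8192 - 13716))/(-4822) = (503 - 21908)*(-1/4822) = -21405*(-1/4822) = 21405/4822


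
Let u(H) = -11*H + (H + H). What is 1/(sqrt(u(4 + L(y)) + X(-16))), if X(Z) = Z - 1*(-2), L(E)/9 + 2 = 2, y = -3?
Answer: -I*sqrt(2)/10 ≈ -0.14142*I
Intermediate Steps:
L(E) = 0 (L(E) = -18 + 9*2 = -18 + 18 = 0)
X(Z) = 2 + Z (X(Z) = Z + 2 = 2 + Z)
u(H) = -9*H (u(H) = -11*H + 2*H = -9*H)
1/(sqrt(u(4 + L(y)) + X(-16))) = 1/(sqrt(-9*(4 + 0) + (2 - 16))) = 1/(sqrt(-9*4 - 14)) = 1/(sqrt(-36 - 14)) = 1/(sqrt(-50)) = 1/(5*I*sqrt(2)) = -I*sqrt(2)/10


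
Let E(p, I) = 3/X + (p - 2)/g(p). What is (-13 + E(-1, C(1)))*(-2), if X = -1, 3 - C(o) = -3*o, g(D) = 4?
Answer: 67/2 ≈ 33.500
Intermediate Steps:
C(o) = 3 + 3*o (C(o) = 3 - (-3)*o = 3 + 3*o)
E(p, I) = -7/2 + p/4 (E(p, I) = 3/(-1) + (p - 2)/4 = 3*(-1) + (-2 + p)*(¼) = -3 + (-½ + p/4) = -7/2 + p/4)
(-13 + E(-1, C(1)))*(-2) = (-13 + (-7/2 + (¼)*(-1)))*(-2) = (-13 + (-7/2 - ¼))*(-2) = (-13 - 15/4)*(-2) = -67/4*(-2) = 67/2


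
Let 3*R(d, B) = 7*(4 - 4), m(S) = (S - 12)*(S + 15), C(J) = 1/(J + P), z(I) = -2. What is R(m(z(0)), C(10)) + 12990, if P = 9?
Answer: 12990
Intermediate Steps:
C(J) = 1/(9 + J) (C(J) = 1/(J + 9) = 1/(9 + J))
m(S) = (-12 + S)*(15 + S)
R(d, B) = 0 (R(d, B) = (7*(4 - 4))/3 = (7*0)/3 = (1/3)*0 = 0)
R(m(z(0)), C(10)) + 12990 = 0 + 12990 = 12990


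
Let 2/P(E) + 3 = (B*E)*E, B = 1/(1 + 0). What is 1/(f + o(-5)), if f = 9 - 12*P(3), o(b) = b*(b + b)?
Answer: 1/55 ≈ 0.018182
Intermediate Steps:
B = 1 (B = 1/1 = 1)
o(b) = 2*b² (o(b) = b*(2*b) = 2*b²)
P(E) = 2/(-3 + E²) (P(E) = 2/(-3 + (1*E)*E) = 2/(-3 + E*E) = 2/(-3 + E²))
f = 5 (f = 9 - 24/(-3 + 3²) = 9 - 24/(-3 + 9) = 9 - 24/6 = 9 - 12*⅓ = 9 - 4 = 5)
1/(f + o(-5)) = 1/(5 + 2*(-5)²) = 1/(5 + 2*25) = 1/(5 + 50) = 1/55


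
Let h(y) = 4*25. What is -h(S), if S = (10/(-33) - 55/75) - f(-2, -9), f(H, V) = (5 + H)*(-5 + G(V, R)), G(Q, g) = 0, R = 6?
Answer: -100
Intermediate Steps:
f(H, V) = -25 - 5*H (f(H, V) = (5 + H)*(-5 + 0) = (5 + H)*(-5) = -25 - 5*H)
S = 768/55 (S = (10/(-33) - 55/75) - (-25 - 5*(-2)) = (10*(-1/33) - 55*1/75) - (-25 + 10) = (-10/33 - 11/15) - 1*(-15) = -57/55 + 15 = 768/55 ≈ 13.964)
h(y) = 100
-h(S) = -1*100 = -100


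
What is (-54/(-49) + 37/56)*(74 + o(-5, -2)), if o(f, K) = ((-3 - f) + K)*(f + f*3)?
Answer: 25567/196 ≈ 130.44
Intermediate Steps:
o(f, K) = 4*f*(-3 + K - f) (o(f, K) = (-3 + K - f)*(f + 3*f) = (-3 + K - f)*(4*f) = 4*f*(-3 + K - f))
(-54/(-49) + 37/56)*(74 + o(-5, -2)) = (-54/(-49) + 37/56)*(74 + 4*(-5)*(-3 - 2 - 1*(-5))) = (-54*(-1/49) + 37*(1/56))*(74 + 4*(-5)*(-3 - 2 + 5)) = (54/49 + 37/56)*(74 + 4*(-5)*0) = 691*(74 + 0)/392 = (691/392)*74 = 25567/196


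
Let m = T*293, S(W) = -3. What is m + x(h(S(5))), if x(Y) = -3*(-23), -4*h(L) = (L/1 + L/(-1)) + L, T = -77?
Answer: -22492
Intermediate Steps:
m = -22561 (m = -77*293 = -22561)
h(L) = -L/4 (h(L) = -((L/1 + L/(-1)) + L)/4 = -((L*1 + L*(-1)) + L)/4 = -((L - L) + L)/4 = -(0 + L)/4 = -L/4)
x(Y) = 69
m + x(h(S(5))) = -22561 + 69 = -22492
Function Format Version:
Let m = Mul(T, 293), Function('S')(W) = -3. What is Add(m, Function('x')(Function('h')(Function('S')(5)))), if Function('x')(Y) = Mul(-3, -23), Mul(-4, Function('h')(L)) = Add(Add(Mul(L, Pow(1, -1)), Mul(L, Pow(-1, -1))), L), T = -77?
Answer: -22492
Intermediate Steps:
m = -22561 (m = Mul(-77, 293) = -22561)
Function('h')(L) = Mul(Rational(-1, 4), L) (Function('h')(L) = Mul(Rational(-1, 4), Add(Add(Mul(L, Pow(1, -1)), Mul(L, Pow(-1, -1))), L)) = Mul(Rational(-1, 4), Add(Add(Mul(L, 1), Mul(L, -1)), L)) = Mul(Rational(-1, 4), Add(Add(L, Mul(-1, L)), L)) = Mul(Rational(-1, 4), Add(0, L)) = Mul(Rational(-1, 4), L))
Function('x')(Y) = 69
Add(m, Function('x')(Function('h')(Function('S')(5)))) = Add(-22561, 69) = -22492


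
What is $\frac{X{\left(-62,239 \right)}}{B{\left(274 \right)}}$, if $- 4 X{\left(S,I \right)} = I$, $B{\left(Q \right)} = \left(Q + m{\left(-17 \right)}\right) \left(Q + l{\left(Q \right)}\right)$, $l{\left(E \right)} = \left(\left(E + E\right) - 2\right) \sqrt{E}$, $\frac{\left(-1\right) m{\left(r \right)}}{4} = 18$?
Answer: $\frac{239}{240656336} - \frac{65247 \sqrt{274}}{32969918032} \approx -3.1765 \cdot 10^{-5}$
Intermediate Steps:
$m{\left(r \right)} = -72$ ($m{\left(r \right)} = \left(-4\right) 18 = -72$)
$l{\left(E \right)} = \sqrt{E} \left(-2 + 2 E\right)$ ($l{\left(E \right)} = \left(2 E - 2\right) \sqrt{E} = \left(-2 + 2 E\right) \sqrt{E} = \sqrt{E} \left(-2 + 2 E\right)$)
$B{\left(Q \right)} = \left(-72 + Q\right) \left(Q + 2 \sqrt{Q} \left(-1 + Q\right)\right)$ ($B{\left(Q \right)} = \left(Q - 72\right) \left(Q + 2 \sqrt{Q} \left(-1 + Q\right)\right) = \left(-72 + Q\right) \left(Q + 2 \sqrt{Q} \left(-1 + Q\right)\right)$)
$X{\left(S,I \right)} = - \frac{I}{4}$
$\frac{X{\left(-62,239 \right)}}{B{\left(274 \right)}} = \frac{\left(- \frac{1}{4}\right) 239}{274^{2} - 19728 + 2 \cdot 274^{\frac{3}{2}} \left(-1 + 274\right) + 144 \sqrt{274} \left(1 - 274\right)} = - \frac{239}{4 \left(75076 - 19728 + 2 \cdot 274 \sqrt{274} \cdot 273 + 144 \sqrt{274} \left(1 - 274\right)\right)} = - \frac{239}{4 \left(75076 - 19728 + 149604 \sqrt{274} + 144 \sqrt{274} \left(-273\right)\right)} = - \frac{239}{4 \left(75076 - 19728 + 149604 \sqrt{274} - 39312 \sqrt{274}\right)} = - \frac{239}{4 \left(55348 + 110292 \sqrt{274}\right)}$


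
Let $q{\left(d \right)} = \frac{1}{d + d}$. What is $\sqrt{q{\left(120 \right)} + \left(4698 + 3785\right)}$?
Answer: $\frac{\sqrt{30538815}}{60} \approx 92.103$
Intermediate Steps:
$q{\left(d \right)} = \frac{1}{2 d}$
$\sqrt{q{\left(120 \right)} + \left(4698 + 3785\right)} = \sqrt{\frac{1}{2 \cdot 120} + \left(4698 + 3785\right)} = \sqrt{\frac{1}{2} \cdot \frac{1}{120} + 8483} = \sqrt{\frac{1}{240} + 8483} = \sqrt{\frac{2035921}{240}} = \frac{\sqrt{30538815}}{60}$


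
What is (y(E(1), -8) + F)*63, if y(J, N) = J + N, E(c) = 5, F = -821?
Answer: -51912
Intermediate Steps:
(y(E(1), -8) + F)*63 = ((5 - 8) - 821)*63 = (-3 - 821)*63 = -824*63 = -51912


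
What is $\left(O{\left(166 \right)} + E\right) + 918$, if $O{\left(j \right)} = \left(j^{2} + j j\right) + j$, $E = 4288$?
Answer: $60484$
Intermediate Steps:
$O{\left(j \right)} = j + 2 j^{2}$ ($O{\left(j \right)} = \left(j^{2} + j^{2}\right) + j = 2 j^{2} + j = j + 2 j^{2}$)
$\left(O{\left(166 \right)} + E\right) + 918 = \left(166 \left(1 + 2 \cdot 166\right) + 4288\right) + 918 = \left(166 \left(1 + 332\right) + 4288\right) + 918 = \left(166 \cdot 333 + 4288\right) + 918 = \left(55278 + 4288\right) + 918 = 59566 + 918 = 60484$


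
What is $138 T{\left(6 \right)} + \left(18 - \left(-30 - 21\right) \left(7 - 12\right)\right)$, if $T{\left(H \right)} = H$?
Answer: $591$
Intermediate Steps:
$138 T{\left(6 \right)} + \left(18 - \left(-30 - 21\right) \left(7 - 12\right)\right) = 138 \cdot 6 + \left(18 - \left(-30 - 21\right) \left(7 - 12\right)\right) = 828 + \left(18 - \left(-51\right) \left(-5\right)\right) = 828 + \left(18 - 255\right) = 828 - 237 = 591$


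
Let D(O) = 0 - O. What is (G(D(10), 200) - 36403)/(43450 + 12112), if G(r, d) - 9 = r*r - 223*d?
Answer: -40447/27781 ≈ -1.4559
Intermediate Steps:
D(O) = -O
G(r, d) = 9 + r**2 - 223*d (G(r, d) = 9 + (r*r - 223*d) = 9 + (r**2 - 223*d) = 9 + r**2 - 223*d)
(G(D(10), 200) - 36403)/(43450 + 12112) = ((9 + (-1*10)**2 - 223*200) - 36403)/(43450 + 12112) = ((9 + (-10)**2 - 44600) - 36403)/55562 = ((9 + 100 - 44600) - 36403)*(1/55562) = (-44491 - 36403)*(1/55562) = -80894*1/55562 = -40447/27781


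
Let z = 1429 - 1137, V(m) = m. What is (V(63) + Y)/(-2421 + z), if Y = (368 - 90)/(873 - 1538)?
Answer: -41617/1415785 ≈ -0.029395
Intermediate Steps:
Y = -278/665 (Y = 278/(-665) = 278*(-1/665) = -278/665 ≈ -0.41805)
z = 292
(V(63) + Y)/(-2421 + z) = (63 - 278/665)/(-2421 + 292) = (41617/665)/(-2129) = (41617/665)*(-1/2129) = -41617/1415785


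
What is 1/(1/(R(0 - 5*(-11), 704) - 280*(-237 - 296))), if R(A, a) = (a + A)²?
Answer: 725321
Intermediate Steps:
R(A, a) = (A + a)²
1/(1/(R(0 - 5*(-11), 704) - 280*(-237 - 296))) = 1/(1/(((0 - 5*(-11)) + 704)² - 280*(-237 - 296))) = 1/(1/(((0 + 55) + 704)² - 280*(-533))) = 1/(1/((55 + 704)² + 149240)) = 1/(1/(759² + 149240)) = 1/(1/(576081 + 149240)) = 1/(1/725321) = 725321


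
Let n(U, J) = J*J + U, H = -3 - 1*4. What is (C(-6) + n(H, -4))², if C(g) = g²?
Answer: 2025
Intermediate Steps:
H = -7 (H = -3 - 4 = -7)
n(U, J) = U + J² (n(U, J) = J² + U = U + J²)
(C(-6) + n(H, -4))² = ((-6)² + (-7 + (-4)²))² = (36 + (-7 + 16))² = (36 + 9)² = 45² = 2025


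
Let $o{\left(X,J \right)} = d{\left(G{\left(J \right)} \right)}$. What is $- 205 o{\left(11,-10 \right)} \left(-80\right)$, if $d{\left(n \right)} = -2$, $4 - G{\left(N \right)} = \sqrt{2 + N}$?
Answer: $-32800$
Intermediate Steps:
$G{\left(N \right)} = 4 - \sqrt{2 + N}$
$o{\left(X,J \right)} = -2$
$- 205 o{\left(11,-10 \right)} \left(-80\right) = \left(-205\right) \left(-2\right) \left(-80\right) = 410 \left(-80\right) = -32800$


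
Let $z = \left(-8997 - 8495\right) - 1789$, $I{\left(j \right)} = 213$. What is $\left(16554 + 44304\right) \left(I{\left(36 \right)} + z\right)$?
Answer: $-1160440344$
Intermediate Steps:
$z = -19281$ ($z = \left(-8997 - 8495\right) - 1789 = -17492 - 1789 = -19281$)
$\left(16554 + 44304\right) \left(I{\left(36 \right)} + z\right) = \left(16554 + 44304\right) \left(213 - 19281\right) = 60858 \left(-19068\right) = -1160440344$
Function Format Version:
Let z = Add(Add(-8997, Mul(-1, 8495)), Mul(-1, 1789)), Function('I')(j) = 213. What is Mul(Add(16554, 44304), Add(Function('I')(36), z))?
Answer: -1160440344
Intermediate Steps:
z = -19281 (z = Add(Add(-8997, -8495), -1789) = Add(-17492, -1789) = -19281)
Mul(Add(16554, 44304), Add(Function('I')(36), z)) = Mul(Add(16554, 44304), Add(213, -19281)) = Mul(60858, -19068) = -1160440344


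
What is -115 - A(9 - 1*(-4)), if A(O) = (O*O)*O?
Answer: -2312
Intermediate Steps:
A(O) = O**3 (A(O) = O**2*O = O**3)
-115 - A(9 - 1*(-4)) = -115 - (9 - 1*(-4))**3 = -115 - (9 + 4)**3 = -115 - 1*13**3 = -115 - 1*2197 = -115 - 2197 = -2312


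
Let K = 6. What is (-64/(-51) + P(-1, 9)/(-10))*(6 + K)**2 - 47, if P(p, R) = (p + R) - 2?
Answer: 4021/85 ≈ 47.306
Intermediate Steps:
P(p, R) = -2 + R + p (P(p, R) = (R + p) - 2 = -2 + R + p)
(-64/(-51) + P(-1, 9)/(-10))*(6 + K)**2 - 47 = (-64/(-51) + (-2 + 9 - 1)/(-10))*(6 + 6)**2 - 47 = (-64*(-1/51) + 6*(-1/10))*12**2 - 47 = (64/51 - 3/5)*144 - 47 = (167/255)*144 - 47 = 8016/85 - 47 = 4021/85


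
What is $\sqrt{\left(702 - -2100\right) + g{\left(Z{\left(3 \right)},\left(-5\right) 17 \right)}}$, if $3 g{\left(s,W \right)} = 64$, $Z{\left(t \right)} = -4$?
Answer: $\frac{11 \sqrt{210}}{3} \approx 53.135$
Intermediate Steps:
$g{\left(s,W \right)} = \frac{64}{3}$ ($g{\left(s,W \right)} = \frac{1}{3} \cdot 64 = \frac{64}{3}$)
$\sqrt{\left(702 - -2100\right) + g{\left(Z{\left(3 \right)},\left(-5\right) 17 \right)}} = \sqrt{\left(702 - -2100\right) + \frac{64}{3}} = \sqrt{\left(702 + 2100\right) + \frac{64}{3}} = \sqrt{2802 + \frac{64}{3}} = \sqrt{\frac{8470}{3}} = \frac{11 \sqrt{210}}{3}$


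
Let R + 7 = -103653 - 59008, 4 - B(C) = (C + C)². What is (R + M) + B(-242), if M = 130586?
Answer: -266334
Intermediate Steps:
B(C) = 4 - 4*C² (B(C) = 4 - (C + C)² = 4 - (2*C)² = 4 - 4*C²)
R = -162668 (R = -7 + (-103653 - 59008) = -7 - 162661 = -162668)
(R + M) + B(-242) = (-162668 + 130586) + (4 - 4*(-242)²) = -32082 + (4 - 4*58564) = -32082 + (4 - 234256) = -32082 - 234252 = -266334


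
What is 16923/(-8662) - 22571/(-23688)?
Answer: -102681011/102592728 ≈ -1.0009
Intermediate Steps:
16923/(-8662) - 22571/(-23688) = 16923*(-1/8662) - 22571*(-1/23688) = -16923/8662 + 22571/23688 = -102681011/102592728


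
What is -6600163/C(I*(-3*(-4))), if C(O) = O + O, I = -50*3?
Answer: 6600163/3600 ≈ 1833.4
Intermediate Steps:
I = -150
C(O) = 2*O
-6600163/C(I*(-3*(-4))) = -6600163/(2*(-(-450)*(-4))) = -6600163/(2*(-150*12)) = -6600163/(2*(-1800)) = -6600163/(-3600) = -6600163*(-1/3600) = 6600163/3600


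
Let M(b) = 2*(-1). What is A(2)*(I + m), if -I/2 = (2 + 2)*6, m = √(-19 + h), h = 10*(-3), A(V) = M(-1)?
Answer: 96 - 14*I ≈ 96.0 - 14.0*I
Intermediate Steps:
M(b) = -2
A(V) = -2
h = -30
m = 7*I (m = √(-19 - 30) = √(-49) = 7*I ≈ 7.0*I)
I = -48 (I = -2*(2 + 2)*6 = -8*6 = -2*24 = -48)
A(2)*(I + m) = -2*(-48 + 7*I) = 96 - 14*I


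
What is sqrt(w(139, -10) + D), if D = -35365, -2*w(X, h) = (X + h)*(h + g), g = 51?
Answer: I*sqrt(152038)/2 ≈ 194.96*I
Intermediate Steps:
w(X, h) = -(51 + h)*(X + h)/2 (w(X, h) = -(X + h)*(h + 51)/2 = -(X + h)*(51 + h)/2 = -(51 + h)*(X + h)/2)
sqrt(w(139, -10) + D) = sqrt((-51/2*139 - 51/2*(-10) - 1/2*(-10)**2 - 1/2*139*(-10)) - 35365) = sqrt((-7089/2 + 255 - 1/2*100 + 695) - 35365) = sqrt((-7089/2 + 255 - 50 + 695) - 35365) = sqrt(-5289/2 - 35365) = sqrt(-76019/2) = I*sqrt(152038)/2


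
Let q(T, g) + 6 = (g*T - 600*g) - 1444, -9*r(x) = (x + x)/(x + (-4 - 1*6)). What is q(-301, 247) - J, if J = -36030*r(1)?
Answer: -6023899/27 ≈ -2.2311e+5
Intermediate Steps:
r(x) = -2*x/(9*(-10 + x)) (r(x) = -(x + x)/(9*(x + (-4 - 1*6))) = -2*x/(9*(x + (-4 - 6))) = -2*x/(9*(x - 10)) = -2*x/(9*(-10 + x)))
q(T, g) = -1450 - 600*g + T*g (q(T, g) = -6 + ((g*T - 600*g) - 1444) = -6 + ((T*g - 600*g) - 1444) = -6 + ((-600*g + T*g) - 1444) = -6 + (-1444 - 600*g + T*g) = -1450 - 600*g + T*g)
J = -24020/27 (J = -(-72060)/(-90 + 9*1) = -(-72060)/(-90 + 9) = -(-72060)/(-81) = -(-72060)*(-1)/81 = -36030*2/81 = -24020/27 ≈ -889.63)
q(-301, 247) - J = (-1450 - 600*247 - 301*247) - 1*(-24020/27) = (-1450 - 148200 - 74347) + 24020/27 = -223997 + 24020/27 = -6023899/27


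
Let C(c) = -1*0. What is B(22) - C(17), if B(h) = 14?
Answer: 14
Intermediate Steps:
C(c) = 0
B(22) - C(17) = 14 - 1*0 = 14 + 0 = 14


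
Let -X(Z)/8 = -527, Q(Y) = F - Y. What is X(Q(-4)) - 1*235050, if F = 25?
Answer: -230834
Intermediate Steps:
Q(Y) = 25 - Y
X(Z) = 4216 (X(Z) = -8*(-527) = 4216)
X(Q(-4)) - 1*235050 = 4216 - 1*235050 = 4216 - 235050 = -230834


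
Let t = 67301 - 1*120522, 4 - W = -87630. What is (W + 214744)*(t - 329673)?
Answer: -115778721932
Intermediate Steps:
W = 87634 (W = 4 - 1*(-87630) = 4 + 87630 = 87634)
t = -53221 (t = 67301 - 120522 = -53221)
(W + 214744)*(t - 329673) = (87634 + 214744)*(-53221 - 329673) = 302378*(-382894) = -115778721932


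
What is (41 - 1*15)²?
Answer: 676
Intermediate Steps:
(41 - 1*15)² = (41 - 15)² = 26² = 676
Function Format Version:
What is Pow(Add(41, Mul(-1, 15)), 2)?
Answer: 676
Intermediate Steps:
Pow(Add(41, Mul(-1, 15)), 2) = Pow(Add(41, -15), 2) = Pow(26, 2) = 676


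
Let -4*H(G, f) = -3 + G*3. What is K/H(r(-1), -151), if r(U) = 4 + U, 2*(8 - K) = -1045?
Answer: -1061/3 ≈ -353.67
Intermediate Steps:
K = 1061/2 (K = 8 - 1/2*(-1045) = 8 + 1045/2 = 1061/2 ≈ 530.50)
H(G, f) = 3/4 - 3*G/4 (H(G, f) = -(-3 + G*3)/4 = -(-3 + 3*G)/4 = 3/4 - 3*G/4)
K/H(r(-1), -151) = 1061/(2*(3/4 - 3*(4 - 1)/4)) = 1061/(2*(3/4 - 3/4*3)) = 1061/(2*(3/4 - 9/4)) = 1061/(2*(-3/2)) = (1061/2)*(-2/3) = -1061/3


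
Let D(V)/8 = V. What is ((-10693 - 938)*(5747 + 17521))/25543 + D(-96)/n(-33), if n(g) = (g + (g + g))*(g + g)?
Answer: -42102779588/3973761 ≈ -10595.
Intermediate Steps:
n(g) = 6*g² (n(g) = (g + 2*g)*(2*g) = (3*g)*(2*g) = 6*g²)
D(V) = 8*V
((-10693 - 938)*(5747 + 17521))/25543 + D(-96)/n(-33) = ((-10693 - 938)*(5747 + 17521))/25543 + (8*(-96))/((6*(-33)²)) = -11631*23268*(1/25543) - 768/(6*1089) = -270630108*1/25543 - 768/6534 = -38661444/3649 - 768*1/6534 = -38661444/3649 - 128/1089 = -42102779588/3973761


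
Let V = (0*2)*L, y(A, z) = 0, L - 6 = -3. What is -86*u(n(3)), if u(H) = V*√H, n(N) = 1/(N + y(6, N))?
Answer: 0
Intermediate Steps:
L = 3 (L = 6 - 3 = 3)
n(N) = 1/N (n(N) = 1/(N + 0) = 1/N)
V = 0 (V = (0*2)*3 = 0*3 = 0)
u(H) = 0 (u(H) = 0*√H = 0)
-86*u(n(3)) = -86*0 = 0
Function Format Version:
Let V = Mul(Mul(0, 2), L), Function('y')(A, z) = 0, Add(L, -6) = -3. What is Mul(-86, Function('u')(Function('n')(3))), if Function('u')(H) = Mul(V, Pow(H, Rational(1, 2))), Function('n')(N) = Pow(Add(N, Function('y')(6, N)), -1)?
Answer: 0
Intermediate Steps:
L = 3 (L = Add(6, -3) = 3)
Function('n')(N) = Pow(N, -1) (Function('n')(N) = Pow(Add(N, 0), -1) = Pow(N, -1))
V = 0 (V = Mul(Mul(0, 2), 3) = Mul(0, 3) = 0)
Function('u')(H) = 0 (Function('u')(H) = Mul(0, Pow(H, Rational(1, 2))) = 0)
Mul(-86, Function('u')(Function('n')(3))) = Mul(-86, 0) = 0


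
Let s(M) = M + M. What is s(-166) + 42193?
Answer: 41861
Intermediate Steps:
s(M) = 2*M
s(-166) + 42193 = 2*(-166) + 42193 = -332 + 42193 = 41861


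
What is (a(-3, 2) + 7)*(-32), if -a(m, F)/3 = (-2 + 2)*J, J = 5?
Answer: -224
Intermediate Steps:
a(m, F) = 0 (a(m, F) = -3*(-2 + 2)*5 = -0*5 = -3*0 = 0)
(a(-3, 2) + 7)*(-32) = (0 + 7)*(-32) = 7*(-32) = -224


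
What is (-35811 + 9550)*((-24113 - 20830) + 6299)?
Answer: 1014830084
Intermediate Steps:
(-35811 + 9550)*((-24113 - 20830) + 6299) = -26261*(-44943 + 6299) = -26261*(-38644) = 1014830084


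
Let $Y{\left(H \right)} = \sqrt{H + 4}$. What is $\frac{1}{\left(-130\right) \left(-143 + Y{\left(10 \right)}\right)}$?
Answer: $\frac{11}{204350} + \frac{\sqrt{14}}{2656550} \approx 5.5238 \cdot 10^{-5}$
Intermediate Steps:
$Y{\left(H \right)} = \sqrt{4 + H}$
$\frac{1}{\left(-130\right) \left(-143 + Y{\left(10 \right)}\right)} = \frac{1}{\left(-130\right) \left(-143 + \sqrt{4 + 10}\right)} = \frac{1}{\left(-130\right) \left(-143 + \sqrt{14}\right)} = \frac{1}{18590 - 130 \sqrt{14}}$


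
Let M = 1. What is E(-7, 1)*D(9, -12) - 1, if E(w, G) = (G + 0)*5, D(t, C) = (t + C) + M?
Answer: -11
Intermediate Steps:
D(t, C) = 1 + C + t (D(t, C) = (t + C) + 1 = (C + t) + 1 = 1 + C + t)
E(w, G) = 5*G (E(w, G) = G*5 = 5*G)
E(-7, 1)*D(9, -12) - 1 = (5*1)*(1 - 12 + 9) - 1 = 5*(-2) - 1 = -10 - 1 = -11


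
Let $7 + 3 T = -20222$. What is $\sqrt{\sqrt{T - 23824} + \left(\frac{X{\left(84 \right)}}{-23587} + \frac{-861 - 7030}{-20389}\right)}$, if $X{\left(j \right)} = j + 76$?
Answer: $\frac{\sqrt{87941515122887511 + 231279567132807649 i \sqrt{30567}}}{480915343} \approx 9.3599 + 9.3396 i$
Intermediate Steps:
$T = -6743$ ($T = - \frac{7}{3} + \frac{1}{3} \left(-20222\right) = - \frac{7}{3} - \frac{20222}{3} = -6743$)
$X{\left(j \right)} = 76 + j$
$\sqrt{\sqrt{T - 23824} + \left(\frac{X{\left(84 \right)}}{-23587} + \frac{-861 - 7030}{-20389}\right)} = \sqrt{\sqrt{-6743 - 23824} + \left(\frac{76 + 84}{-23587} + \frac{-861 - 7030}{-20389}\right)} = \sqrt{\sqrt{-30567} + \left(160 \left(- \frac{1}{23587}\right) - - \frac{7891}{20389}\right)} = \sqrt{i \sqrt{30567} + \left(- \frac{160}{23587} + \frac{7891}{20389}\right)} = \sqrt{i \sqrt{30567} + \frac{182862777}{480915343}} = \sqrt{\frac{182862777}{480915343} + i \sqrt{30567}}$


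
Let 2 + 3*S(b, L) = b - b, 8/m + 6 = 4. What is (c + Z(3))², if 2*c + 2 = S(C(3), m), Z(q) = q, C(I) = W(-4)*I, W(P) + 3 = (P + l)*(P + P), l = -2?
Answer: 25/9 ≈ 2.7778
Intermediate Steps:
W(P) = -3 + 2*P*(-2 + P) (W(P) = -3 + (P - 2)*(P + P) = -3 + (-2 + P)*(2*P) = -3 + 2*P*(-2 + P))
C(I) = 45*I (C(I) = (-3 - 4*(-4) + 2*(-4)²)*I = (-3 + 16 + 2*16)*I = (-3 + 16 + 32)*I = 45*I)
m = -4 (m = 8/(-6 + 4) = 8/(-2) = 8*(-½) = -4)
S(b, L) = -⅔ (S(b, L) = -⅔ + (b - b)/3 = -⅔ + (⅓)*0 = -⅔ + 0 = -⅔)
c = -4/3 (c = -1 + (½)*(-⅔) = -1 - ⅓ = -4/3 ≈ -1.3333)
(c + Z(3))² = (-4/3 + 3)² = (5/3)² = 25/9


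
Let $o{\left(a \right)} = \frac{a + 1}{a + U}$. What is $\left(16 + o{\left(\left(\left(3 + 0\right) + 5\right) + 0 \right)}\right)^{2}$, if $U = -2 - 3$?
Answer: $361$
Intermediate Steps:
$U = -5$ ($U = -2 - 3 = -5$)
$o{\left(a \right)} = \frac{1 + a}{-5 + a}$ ($o{\left(a \right)} = \frac{a + 1}{a - 5} = \frac{1 + a}{-5 + a}$)
$\left(16 + o{\left(\left(\left(3 + 0\right) + 5\right) + 0 \right)}\right)^{2} = \left(16 + \frac{1 + \left(\left(\left(3 + 0\right) + 5\right) + 0\right)}{-5 + \left(\left(\left(3 + 0\right) + 5\right) + 0\right)}\right)^{2} = \left(16 + \frac{1 + \left(\left(3 + 5\right) + 0\right)}{-5 + \left(\left(3 + 5\right) + 0\right)}\right)^{2} = \left(16 + \frac{1 + \left(8 + 0\right)}{-5 + \left(8 + 0\right)}\right)^{2} = \left(16 + \frac{1 + 8}{-5 + 8}\right)^{2} = \left(16 + \frac{1}{3} \cdot 9\right)^{2} = \left(16 + 3\right)^{2} = 19^{2} = 361$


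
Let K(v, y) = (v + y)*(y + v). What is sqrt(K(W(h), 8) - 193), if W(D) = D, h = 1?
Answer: 4*I*sqrt(7) ≈ 10.583*I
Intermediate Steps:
K(v, y) = (v + y)**2 (K(v, y) = (v + y)*(v + y) = (v + y)**2)
sqrt(K(W(h), 8) - 193) = sqrt((1 + 8)**2 - 193) = sqrt(9**2 - 193) = sqrt(81 - 193) = sqrt(-112) = 4*I*sqrt(7)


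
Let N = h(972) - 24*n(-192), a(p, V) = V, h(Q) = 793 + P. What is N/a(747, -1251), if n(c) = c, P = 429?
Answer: -5830/1251 ≈ -4.6603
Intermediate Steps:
h(Q) = 1222 (h(Q) = 793 + 429 = 1222)
N = 5830 (N = 1222 - 24*(-192) = 1222 + 4608 = 5830)
N/a(747, -1251) = 5830/(-1251) = 5830*(-1/1251) = -5830/1251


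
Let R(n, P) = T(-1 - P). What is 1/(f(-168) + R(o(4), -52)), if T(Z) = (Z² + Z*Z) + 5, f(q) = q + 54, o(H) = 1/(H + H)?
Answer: 1/5093 ≈ 0.00019635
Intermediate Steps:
o(H) = 1/(2*H)
f(q) = 54 + q
T(Z) = 5 + 2*Z² (T(Z) = (Z² + Z²) + 5 = 2*Z² + 5 = 5 + 2*Z²)
R(n, P) = 5 + 2*(-1 - P)²
1/(f(-168) + R(o(4), -52)) = 1/((54 - 168) + (5 + 2*(1 - 52)²)) = 1/(-114 + (5 + 2*(-51)²)) = 1/(-114 + (5 + 2*2601)) = 1/(-114 + (5 + 5202)) = 1/(-114 + 5207) = 1/5093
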